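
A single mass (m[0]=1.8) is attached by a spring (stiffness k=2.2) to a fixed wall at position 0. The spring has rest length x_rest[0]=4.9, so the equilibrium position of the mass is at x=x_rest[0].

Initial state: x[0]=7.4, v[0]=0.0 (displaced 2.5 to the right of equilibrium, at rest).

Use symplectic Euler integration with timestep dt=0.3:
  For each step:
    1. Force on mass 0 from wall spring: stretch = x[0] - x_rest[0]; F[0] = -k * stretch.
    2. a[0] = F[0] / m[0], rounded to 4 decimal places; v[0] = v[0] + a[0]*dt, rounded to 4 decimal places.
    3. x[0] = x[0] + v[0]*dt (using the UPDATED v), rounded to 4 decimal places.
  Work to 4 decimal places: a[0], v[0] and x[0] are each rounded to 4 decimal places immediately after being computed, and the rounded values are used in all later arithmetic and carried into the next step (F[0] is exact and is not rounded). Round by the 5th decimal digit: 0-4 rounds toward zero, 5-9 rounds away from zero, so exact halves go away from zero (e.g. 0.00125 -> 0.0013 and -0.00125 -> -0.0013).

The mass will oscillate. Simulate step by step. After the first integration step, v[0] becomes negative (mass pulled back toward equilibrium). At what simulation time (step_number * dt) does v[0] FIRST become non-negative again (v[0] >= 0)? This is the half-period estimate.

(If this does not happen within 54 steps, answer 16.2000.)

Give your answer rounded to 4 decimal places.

Answer: 3.0000

Derivation:
Step 0: x=[7.4000] v=[0.0000]
Step 1: x=[7.1250] v=[-0.9167]
Step 2: x=[6.6053] v=[-1.7325]
Step 3: x=[5.8980] v=[-2.3578]
Step 4: x=[5.0809] v=[-2.7237]
Step 5: x=[4.2439] v=[-2.7900]
Step 6: x=[3.4791] v=[-2.5494]
Step 7: x=[2.8706] v=[-2.0284]
Step 8: x=[2.4853] v=[-1.2843]
Step 9: x=[2.3656] v=[-0.3989]
Step 10: x=[2.5247] v=[0.5304]
First v>=0 after going negative at step 10, time=3.0000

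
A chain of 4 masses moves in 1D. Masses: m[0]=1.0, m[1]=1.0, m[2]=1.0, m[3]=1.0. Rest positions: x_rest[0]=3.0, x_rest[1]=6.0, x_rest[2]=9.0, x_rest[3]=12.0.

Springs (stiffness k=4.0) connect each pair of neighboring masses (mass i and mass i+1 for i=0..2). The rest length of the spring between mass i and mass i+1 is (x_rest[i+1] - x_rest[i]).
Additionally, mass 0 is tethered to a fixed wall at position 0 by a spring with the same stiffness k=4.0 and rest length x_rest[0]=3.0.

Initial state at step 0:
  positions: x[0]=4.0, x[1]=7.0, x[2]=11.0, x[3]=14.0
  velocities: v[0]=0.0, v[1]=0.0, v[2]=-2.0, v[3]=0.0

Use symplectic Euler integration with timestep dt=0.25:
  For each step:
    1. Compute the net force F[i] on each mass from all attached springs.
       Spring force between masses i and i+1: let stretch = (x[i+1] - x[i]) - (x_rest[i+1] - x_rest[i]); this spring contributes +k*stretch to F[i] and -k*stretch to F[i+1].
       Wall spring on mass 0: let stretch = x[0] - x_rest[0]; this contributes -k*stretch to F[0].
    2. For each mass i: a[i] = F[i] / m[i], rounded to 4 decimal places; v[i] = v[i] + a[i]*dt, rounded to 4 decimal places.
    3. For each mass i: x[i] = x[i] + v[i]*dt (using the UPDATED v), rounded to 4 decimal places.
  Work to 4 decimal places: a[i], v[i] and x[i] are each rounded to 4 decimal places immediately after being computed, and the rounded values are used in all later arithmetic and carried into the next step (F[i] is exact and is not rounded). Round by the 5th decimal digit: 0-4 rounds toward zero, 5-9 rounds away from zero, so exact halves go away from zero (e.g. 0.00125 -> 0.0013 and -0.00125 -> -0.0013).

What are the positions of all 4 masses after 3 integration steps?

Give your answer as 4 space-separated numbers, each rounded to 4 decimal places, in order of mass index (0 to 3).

Step 0: x=[4.0000 7.0000 11.0000 14.0000] v=[0.0000 0.0000 -2.0000 0.0000]
Step 1: x=[3.7500 7.2500 10.2500 14.0000] v=[-1.0000 1.0000 -3.0000 0.0000]
Step 2: x=[3.4375 7.3750 9.6875 13.8125] v=[-1.2500 0.5000 -2.2500 -0.7500]
Step 3: x=[3.2500 7.0938 9.5781 13.3438] v=[-0.7500 -1.1250 -0.4375 -1.8750]

Answer: 3.2500 7.0938 9.5781 13.3438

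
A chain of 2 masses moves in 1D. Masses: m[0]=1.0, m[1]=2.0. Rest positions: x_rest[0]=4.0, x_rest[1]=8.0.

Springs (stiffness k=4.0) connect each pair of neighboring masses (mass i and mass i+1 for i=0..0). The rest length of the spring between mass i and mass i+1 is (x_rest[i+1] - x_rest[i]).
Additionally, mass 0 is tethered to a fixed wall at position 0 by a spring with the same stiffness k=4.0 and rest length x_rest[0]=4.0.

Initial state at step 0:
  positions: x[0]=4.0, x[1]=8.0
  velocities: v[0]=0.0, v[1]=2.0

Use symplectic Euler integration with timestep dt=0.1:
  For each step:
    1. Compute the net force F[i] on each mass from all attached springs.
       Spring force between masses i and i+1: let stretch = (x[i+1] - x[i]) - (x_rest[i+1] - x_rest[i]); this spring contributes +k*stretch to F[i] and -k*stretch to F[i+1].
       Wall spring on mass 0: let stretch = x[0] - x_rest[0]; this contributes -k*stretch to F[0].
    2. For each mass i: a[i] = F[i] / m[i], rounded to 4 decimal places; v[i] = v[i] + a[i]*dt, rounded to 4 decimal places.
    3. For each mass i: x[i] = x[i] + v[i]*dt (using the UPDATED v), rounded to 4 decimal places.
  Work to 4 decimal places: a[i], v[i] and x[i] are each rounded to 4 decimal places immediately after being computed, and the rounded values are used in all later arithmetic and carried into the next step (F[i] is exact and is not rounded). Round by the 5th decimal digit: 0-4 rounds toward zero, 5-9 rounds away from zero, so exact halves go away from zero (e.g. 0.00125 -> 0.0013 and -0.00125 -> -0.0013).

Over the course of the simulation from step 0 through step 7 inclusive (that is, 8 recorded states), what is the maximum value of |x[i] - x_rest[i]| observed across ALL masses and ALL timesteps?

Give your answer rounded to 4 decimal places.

Answer: 1.2038

Derivation:
Step 0: x=[4.0000 8.0000] v=[0.0000 2.0000]
Step 1: x=[4.0000 8.2000] v=[0.0000 2.0000]
Step 2: x=[4.0080 8.3960] v=[0.0800 1.9600]
Step 3: x=[4.0312 8.5842] v=[0.2320 1.8824]
Step 4: x=[4.0753 8.7614] v=[0.4407 1.7718]
Step 5: x=[4.1438 8.9249] v=[0.6850 1.6346]
Step 6: x=[4.2378 9.0727] v=[0.9399 1.4784]
Step 7: x=[4.3557 9.2038] v=[1.1787 1.3114]
Max displacement = 1.2038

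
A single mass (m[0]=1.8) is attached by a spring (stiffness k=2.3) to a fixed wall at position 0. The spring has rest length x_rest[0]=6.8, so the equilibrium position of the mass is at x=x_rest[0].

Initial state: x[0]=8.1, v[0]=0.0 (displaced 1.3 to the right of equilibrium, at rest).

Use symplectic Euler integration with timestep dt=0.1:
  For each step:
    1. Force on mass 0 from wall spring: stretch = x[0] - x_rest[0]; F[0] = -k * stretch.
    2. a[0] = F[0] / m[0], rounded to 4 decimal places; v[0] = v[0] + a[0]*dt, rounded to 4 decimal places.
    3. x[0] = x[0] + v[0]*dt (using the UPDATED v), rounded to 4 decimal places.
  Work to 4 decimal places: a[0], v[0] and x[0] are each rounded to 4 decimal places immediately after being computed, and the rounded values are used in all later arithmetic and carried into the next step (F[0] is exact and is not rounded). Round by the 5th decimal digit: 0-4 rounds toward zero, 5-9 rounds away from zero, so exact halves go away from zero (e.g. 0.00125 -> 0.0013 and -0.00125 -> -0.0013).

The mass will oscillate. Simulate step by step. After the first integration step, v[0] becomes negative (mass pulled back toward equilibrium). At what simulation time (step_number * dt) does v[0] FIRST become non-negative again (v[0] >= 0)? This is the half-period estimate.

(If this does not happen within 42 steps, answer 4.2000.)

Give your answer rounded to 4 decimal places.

Answer: 2.8000

Derivation:
Step 0: x=[8.1000] v=[0.0000]
Step 1: x=[8.0834] v=[-0.1661]
Step 2: x=[8.0504] v=[-0.3301]
Step 3: x=[8.0014] v=[-0.4899]
Step 4: x=[7.9371] v=[-0.6434]
Step 5: x=[7.8582] v=[-0.7887]
Step 6: x=[7.7658] v=[-0.9239]
Step 7: x=[7.6611] v=[-1.0473]
Step 8: x=[7.5454] v=[-1.1573]
Step 9: x=[7.4201] v=[-1.2526]
Step 10: x=[7.2869] v=[-1.3318]
Step 11: x=[7.1475] v=[-1.3940]
Step 12: x=[7.0037] v=[-1.4384]
Step 13: x=[6.8573] v=[-1.4644]
Step 14: x=[6.7101] v=[-1.4717]
Step 15: x=[6.5641] v=[-1.4602]
Step 16: x=[6.4211] v=[-1.4301]
Step 17: x=[6.2829] v=[-1.3817]
Step 18: x=[6.1513] v=[-1.3156]
Step 19: x=[6.0280] v=[-1.2327]
Step 20: x=[5.9146] v=[-1.1341]
Step 21: x=[5.8125] v=[-1.0210]
Step 22: x=[5.7230] v=[-0.8948]
Step 23: x=[5.6473] v=[-0.7572]
Step 24: x=[5.5863] v=[-0.6099]
Step 25: x=[5.5408] v=[-0.4548]
Step 26: x=[5.5114] v=[-0.2939]
Step 27: x=[5.4985] v=[-0.1293]
Step 28: x=[5.5022] v=[0.0370]
First v>=0 after going negative at step 28, time=2.8000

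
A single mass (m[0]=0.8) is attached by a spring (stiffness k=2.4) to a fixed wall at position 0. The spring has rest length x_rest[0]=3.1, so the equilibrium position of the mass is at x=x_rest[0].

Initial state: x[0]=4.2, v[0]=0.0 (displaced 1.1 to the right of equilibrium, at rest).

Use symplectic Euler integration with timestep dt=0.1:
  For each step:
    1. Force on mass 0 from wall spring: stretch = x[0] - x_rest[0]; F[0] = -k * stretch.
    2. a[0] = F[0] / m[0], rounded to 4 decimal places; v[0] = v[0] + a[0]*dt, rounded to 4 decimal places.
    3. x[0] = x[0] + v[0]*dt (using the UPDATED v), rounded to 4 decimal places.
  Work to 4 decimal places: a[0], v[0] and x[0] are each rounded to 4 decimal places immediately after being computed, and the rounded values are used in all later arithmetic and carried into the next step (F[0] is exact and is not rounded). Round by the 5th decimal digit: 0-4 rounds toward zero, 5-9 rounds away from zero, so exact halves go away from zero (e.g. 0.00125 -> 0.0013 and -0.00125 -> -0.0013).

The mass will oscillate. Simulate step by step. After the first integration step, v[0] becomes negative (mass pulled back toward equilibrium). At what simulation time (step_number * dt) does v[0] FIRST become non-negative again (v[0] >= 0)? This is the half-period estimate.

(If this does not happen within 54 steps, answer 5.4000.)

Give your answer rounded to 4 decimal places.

Answer: 1.9000

Derivation:
Step 0: x=[4.2000] v=[0.0000]
Step 1: x=[4.1670] v=[-0.3300]
Step 2: x=[4.1020] v=[-0.6501]
Step 3: x=[4.0069] v=[-0.9507]
Step 4: x=[3.8846] v=[-1.2228]
Step 5: x=[3.7388] v=[-1.4582]
Step 6: x=[3.5738] v=[-1.6498]
Step 7: x=[3.3946] v=[-1.7919]
Step 8: x=[3.2066] v=[-1.8803]
Step 9: x=[3.0154] v=[-1.9123]
Step 10: x=[2.8267] v=[-1.8869]
Step 11: x=[2.6462] v=[-1.8049]
Step 12: x=[2.4793] v=[-1.6688]
Step 13: x=[2.3310] v=[-1.4826]
Step 14: x=[2.2058] v=[-1.2519]
Step 15: x=[2.1074] v=[-0.9836]
Step 16: x=[2.0388] v=[-0.6858]
Step 17: x=[2.0021] v=[-0.3674]
Step 18: x=[1.9983] v=[-0.0380]
Step 19: x=[2.0276] v=[0.2925]
First v>=0 after going negative at step 19, time=1.9000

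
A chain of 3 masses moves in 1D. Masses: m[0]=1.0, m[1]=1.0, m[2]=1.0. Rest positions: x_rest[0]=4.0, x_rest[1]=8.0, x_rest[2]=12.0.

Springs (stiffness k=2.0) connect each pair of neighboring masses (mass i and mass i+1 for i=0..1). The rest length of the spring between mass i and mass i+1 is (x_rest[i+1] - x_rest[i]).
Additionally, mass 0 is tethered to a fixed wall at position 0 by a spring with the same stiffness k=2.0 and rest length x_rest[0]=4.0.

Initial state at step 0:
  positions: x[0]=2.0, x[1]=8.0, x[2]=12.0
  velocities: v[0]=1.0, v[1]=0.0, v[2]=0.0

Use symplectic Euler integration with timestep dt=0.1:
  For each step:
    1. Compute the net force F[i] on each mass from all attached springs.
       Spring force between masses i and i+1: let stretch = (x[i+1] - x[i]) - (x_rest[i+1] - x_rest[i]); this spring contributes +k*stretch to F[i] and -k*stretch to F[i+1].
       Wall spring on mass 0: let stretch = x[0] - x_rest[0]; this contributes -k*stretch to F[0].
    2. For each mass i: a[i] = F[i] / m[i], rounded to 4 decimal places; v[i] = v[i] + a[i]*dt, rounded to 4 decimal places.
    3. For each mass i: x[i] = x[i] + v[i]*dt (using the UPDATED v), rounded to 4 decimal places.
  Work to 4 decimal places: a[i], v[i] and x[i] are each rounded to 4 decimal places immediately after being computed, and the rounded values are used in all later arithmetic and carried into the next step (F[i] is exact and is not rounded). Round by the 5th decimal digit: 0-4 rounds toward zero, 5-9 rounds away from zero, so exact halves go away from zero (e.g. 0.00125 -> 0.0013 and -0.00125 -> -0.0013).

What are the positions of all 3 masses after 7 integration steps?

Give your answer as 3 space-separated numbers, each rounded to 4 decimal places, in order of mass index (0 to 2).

Step 0: x=[2.0000 8.0000 12.0000] v=[1.0000 0.0000 0.0000]
Step 1: x=[2.1800 7.9600 12.0000] v=[1.8000 -0.4000 0.0000]
Step 2: x=[2.4320 7.8852 11.9992] v=[2.5200 -0.7480 -0.0080]
Step 3: x=[2.7444 7.7836 11.9961] v=[3.1242 -1.0158 -0.0308]
Step 4: x=[3.1027 7.6655 11.9888] v=[3.5832 -1.1811 -0.0733]
Step 5: x=[3.4902 7.5426 11.9750] v=[3.8752 -1.2290 -0.1380]
Step 6: x=[3.8890 7.4273 11.9526] v=[3.9876 -1.1530 -0.2245]
Step 7: x=[4.2808 7.3317 11.9196] v=[3.9175 -0.9556 -0.3296]

Answer: 4.2808 7.3317 11.9196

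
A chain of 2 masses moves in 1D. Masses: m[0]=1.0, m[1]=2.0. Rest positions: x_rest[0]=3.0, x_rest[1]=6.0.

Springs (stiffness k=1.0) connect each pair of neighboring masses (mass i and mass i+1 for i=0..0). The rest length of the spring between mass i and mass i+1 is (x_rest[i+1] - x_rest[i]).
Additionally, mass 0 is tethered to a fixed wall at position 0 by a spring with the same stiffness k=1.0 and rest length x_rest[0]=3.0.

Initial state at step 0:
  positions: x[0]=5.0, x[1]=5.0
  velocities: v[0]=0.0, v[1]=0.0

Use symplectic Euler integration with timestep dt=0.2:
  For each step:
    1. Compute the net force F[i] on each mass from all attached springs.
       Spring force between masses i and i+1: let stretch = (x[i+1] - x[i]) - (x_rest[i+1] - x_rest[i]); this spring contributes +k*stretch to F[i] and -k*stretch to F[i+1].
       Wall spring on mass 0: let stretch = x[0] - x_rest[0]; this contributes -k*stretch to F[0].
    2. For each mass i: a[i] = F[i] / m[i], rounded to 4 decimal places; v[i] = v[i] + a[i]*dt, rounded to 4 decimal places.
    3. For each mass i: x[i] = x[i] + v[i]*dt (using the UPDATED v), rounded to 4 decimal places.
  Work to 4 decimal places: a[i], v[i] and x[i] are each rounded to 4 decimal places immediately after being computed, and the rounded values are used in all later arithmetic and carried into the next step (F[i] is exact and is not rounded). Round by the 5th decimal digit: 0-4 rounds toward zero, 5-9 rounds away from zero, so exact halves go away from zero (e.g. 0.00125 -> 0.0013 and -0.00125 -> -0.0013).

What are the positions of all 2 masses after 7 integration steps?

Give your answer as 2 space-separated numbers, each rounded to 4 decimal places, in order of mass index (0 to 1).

Answer: 1.3900 6.1171

Derivation:
Step 0: x=[5.0000 5.0000] v=[0.0000 0.0000]
Step 1: x=[4.8000 5.0600] v=[-1.0000 0.3000]
Step 2: x=[4.4184 5.1748] v=[-1.9080 0.5740]
Step 3: x=[3.8903 5.3345] v=[-2.6404 0.7984]
Step 4: x=[3.2644 5.5253] v=[-3.1296 0.9540]
Step 5: x=[2.5983 5.7309] v=[-3.3303 1.0279]
Step 6: x=[1.9536 5.9338] v=[-3.2234 1.0146]
Step 7: x=[1.3900 6.1171] v=[-2.8181 0.9166]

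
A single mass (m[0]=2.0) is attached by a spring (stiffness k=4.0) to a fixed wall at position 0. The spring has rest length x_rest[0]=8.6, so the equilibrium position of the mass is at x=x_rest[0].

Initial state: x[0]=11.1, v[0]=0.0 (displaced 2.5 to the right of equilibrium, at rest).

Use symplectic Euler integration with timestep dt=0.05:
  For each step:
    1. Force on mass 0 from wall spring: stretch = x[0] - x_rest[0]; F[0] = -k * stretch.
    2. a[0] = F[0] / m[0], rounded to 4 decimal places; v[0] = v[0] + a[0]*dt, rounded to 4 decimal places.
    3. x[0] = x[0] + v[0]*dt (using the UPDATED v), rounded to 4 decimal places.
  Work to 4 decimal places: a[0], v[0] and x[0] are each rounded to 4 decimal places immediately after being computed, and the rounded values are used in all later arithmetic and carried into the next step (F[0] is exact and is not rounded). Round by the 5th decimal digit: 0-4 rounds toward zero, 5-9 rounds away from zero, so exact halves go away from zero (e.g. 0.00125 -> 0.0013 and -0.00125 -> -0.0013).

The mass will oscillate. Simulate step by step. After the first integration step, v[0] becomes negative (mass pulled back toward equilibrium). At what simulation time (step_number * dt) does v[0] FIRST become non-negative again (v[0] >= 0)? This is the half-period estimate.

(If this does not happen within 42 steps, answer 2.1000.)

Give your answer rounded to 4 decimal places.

Answer: 2.1000

Derivation:
Step 0: x=[11.1000] v=[0.0000]
Step 1: x=[11.0875] v=[-0.2500]
Step 2: x=[11.0626] v=[-0.4988]
Step 3: x=[11.0253] v=[-0.7451]
Step 4: x=[10.9759] v=[-0.9876]
Step 5: x=[10.9146] v=[-1.2252]
Step 6: x=[10.8418] v=[-1.4567]
Step 7: x=[10.7578] v=[-1.6809]
Step 8: x=[10.6630] v=[-1.8967]
Step 9: x=[10.5579] v=[-2.1030]
Step 10: x=[10.4430] v=[-2.2988]
Step 11: x=[10.3188] v=[-2.4831]
Step 12: x=[10.1861] v=[-2.6550]
Step 13: x=[10.0454] v=[-2.8136]
Step 14: x=[9.8975] v=[-2.9581]
Step 15: x=[9.7431] v=[-3.0879]
Step 16: x=[9.5830] v=[-3.2022]
Step 17: x=[9.4180] v=[-3.3005]
Step 18: x=[9.2489] v=[-3.3823]
Step 19: x=[9.0765] v=[-3.4472]
Step 20: x=[8.9018] v=[-3.4949]
Step 21: x=[8.7255] v=[-3.5251]
Step 22: x=[8.5486] v=[-3.5377]
Step 23: x=[8.3720] v=[-3.5326]
Step 24: x=[8.1965] v=[-3.5098]
Step 25: x=[8.0230] v=[-3.4695]
Step 26: x=[7.8524] v=[-3.4118]
Step 27: x=[7.6856] v=[-3.3370]
Step 28: x=[7.5233] v=[-3.2456]
Step 29: x=[7.3664] v=[-3.1379]
Step 30: x=[7.2157] v=[-3.0145]
Step 31: x=[7.0719] v=[-2.8761]
Step 32: x=[6.9357] v=[-2.7233]
Step 33: x=[6.8079] v=[-2.5569]
Step 34: x=[6.6890] v=[-2.3777]
Step 35: x=[6.5797] v=[-2.1866]
Step 36: x=[6.4805] v=[-1.9846]
Step 37: x=[6.3919] v=[-1.7727]
Step 38: x=[6.3143] v=[-1.5519]
Step 39: x=[6.2481] v=[-1.3233]
Step 40: x=[6.1937] v=[-1.0881]
Step 41: x=[6.1513] v=[-0.8475]
Step 42: x=[6.1212] v=[-0.6026]
v[0] did not become non-negative within 42 steps; using fallback time=2.1000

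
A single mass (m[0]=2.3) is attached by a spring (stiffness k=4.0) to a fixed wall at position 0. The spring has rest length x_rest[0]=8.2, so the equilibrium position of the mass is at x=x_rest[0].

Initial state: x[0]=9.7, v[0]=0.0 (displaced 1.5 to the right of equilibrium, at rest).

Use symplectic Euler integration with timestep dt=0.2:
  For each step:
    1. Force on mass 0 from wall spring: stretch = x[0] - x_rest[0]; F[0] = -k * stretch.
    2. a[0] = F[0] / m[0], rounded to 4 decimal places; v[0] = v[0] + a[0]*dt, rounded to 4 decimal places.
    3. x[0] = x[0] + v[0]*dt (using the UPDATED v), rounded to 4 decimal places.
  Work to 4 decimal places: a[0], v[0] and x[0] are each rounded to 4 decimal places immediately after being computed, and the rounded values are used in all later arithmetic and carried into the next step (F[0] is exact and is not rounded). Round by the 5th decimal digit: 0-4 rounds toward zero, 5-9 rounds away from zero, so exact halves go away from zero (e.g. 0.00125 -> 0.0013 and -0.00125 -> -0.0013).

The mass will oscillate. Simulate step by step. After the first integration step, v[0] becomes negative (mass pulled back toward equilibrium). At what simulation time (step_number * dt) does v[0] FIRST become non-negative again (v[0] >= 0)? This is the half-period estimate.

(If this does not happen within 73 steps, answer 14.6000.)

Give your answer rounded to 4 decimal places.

Step 0: x=[9.7000] v=[0.0000]
Step 1: x=[9.5957] v=[-0.5217]
Step 2: x=[9.3943] v=[-1.0072]
Step 3: x=[9.1098] v=[-1.4226]
Step 4: x=[8.7620] v=[-1.7391]
Step 5: x=[8.3751] v=[-1.9346]
Step 6: x=[7.9760] v=[-1.9955]
Step 7: x=[7.5925] v=[-1.9176]
Step 8: x=[7.2512] v=[-1.7063]
Step 9: x=[6.9759] v=[-1.3763]
Step 10: x=[6.7858] v=[-0.9505]
Step 11: x=[6.6941] v=[-0.4586]
Step 12: x=[6.7071] v=[0.0652]
First v>=0 after going negative at step 12, time=2.4000

Answer: 2.4000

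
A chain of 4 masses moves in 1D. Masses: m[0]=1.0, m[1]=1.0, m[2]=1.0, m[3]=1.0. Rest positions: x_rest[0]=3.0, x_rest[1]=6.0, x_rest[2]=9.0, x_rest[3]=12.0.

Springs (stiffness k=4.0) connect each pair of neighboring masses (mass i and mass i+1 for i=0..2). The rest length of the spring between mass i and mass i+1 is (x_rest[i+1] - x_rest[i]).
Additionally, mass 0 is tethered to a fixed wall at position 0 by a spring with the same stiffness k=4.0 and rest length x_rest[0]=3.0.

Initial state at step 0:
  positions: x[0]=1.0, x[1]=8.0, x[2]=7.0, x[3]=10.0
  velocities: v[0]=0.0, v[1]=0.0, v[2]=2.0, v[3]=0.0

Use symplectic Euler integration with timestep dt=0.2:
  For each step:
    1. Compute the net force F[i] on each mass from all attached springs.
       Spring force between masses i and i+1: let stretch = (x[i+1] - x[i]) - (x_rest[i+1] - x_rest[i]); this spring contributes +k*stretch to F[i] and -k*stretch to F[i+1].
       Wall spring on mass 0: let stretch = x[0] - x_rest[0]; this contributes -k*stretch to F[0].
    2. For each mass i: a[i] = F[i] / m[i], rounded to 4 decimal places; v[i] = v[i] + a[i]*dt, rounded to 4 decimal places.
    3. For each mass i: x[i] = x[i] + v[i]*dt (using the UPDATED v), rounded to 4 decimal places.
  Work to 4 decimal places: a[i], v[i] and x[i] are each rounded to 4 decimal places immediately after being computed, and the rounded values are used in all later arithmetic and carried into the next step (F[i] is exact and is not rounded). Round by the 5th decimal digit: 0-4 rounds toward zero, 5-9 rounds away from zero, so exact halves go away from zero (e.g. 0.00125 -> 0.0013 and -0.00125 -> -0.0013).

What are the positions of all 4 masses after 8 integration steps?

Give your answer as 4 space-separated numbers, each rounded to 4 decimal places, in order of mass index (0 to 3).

Answer: 0.9044 7.7424 7.9330 13.6078

Derivation:
Step 0: x=[1.0000 8.0000 7.0000 10.0000] v=[0.0000 0.0000 2.0000 0.0000]
Step 1: x=[1.9600 6.7200 8.0400 10.0000] v=[4.8000 -6.4000 5.2000 0.0000]
Step 2: x=[3.3680 4.8896 9.1824 10.1664] v=[7.0400 -9.1520 5.7120 0.8320]
Step 3: x=[4.4806 3.5026 9.7954 10.6554] v=[5.5629 -6.9350 3.0650 2.4448]
Step 4: x=[4.7198 3.2789 9.5392 11.4868] v=[1.1960 -1.1184 -1.2812 4.1568]
Step 5: x=[3.9733 4.2874 8.5929 12.4865] v=[-3.7326 5.0426 -4.7314 4.9987]
Step 6: x=[2.6413 5.9345 7.5807 13.3433] v=[-6.6600 8.2357 -5.0609 4.2838]
Step 7: x=[1.4136 7.3181 7.2271 13.7580] v=[-6.1385 6.9181 -1.7678 2.0737]
Step 8: x=[0.9044 7.7424 7.9330 13.6078] v=[-2.5458 2.1217 3.5297 -0.7510]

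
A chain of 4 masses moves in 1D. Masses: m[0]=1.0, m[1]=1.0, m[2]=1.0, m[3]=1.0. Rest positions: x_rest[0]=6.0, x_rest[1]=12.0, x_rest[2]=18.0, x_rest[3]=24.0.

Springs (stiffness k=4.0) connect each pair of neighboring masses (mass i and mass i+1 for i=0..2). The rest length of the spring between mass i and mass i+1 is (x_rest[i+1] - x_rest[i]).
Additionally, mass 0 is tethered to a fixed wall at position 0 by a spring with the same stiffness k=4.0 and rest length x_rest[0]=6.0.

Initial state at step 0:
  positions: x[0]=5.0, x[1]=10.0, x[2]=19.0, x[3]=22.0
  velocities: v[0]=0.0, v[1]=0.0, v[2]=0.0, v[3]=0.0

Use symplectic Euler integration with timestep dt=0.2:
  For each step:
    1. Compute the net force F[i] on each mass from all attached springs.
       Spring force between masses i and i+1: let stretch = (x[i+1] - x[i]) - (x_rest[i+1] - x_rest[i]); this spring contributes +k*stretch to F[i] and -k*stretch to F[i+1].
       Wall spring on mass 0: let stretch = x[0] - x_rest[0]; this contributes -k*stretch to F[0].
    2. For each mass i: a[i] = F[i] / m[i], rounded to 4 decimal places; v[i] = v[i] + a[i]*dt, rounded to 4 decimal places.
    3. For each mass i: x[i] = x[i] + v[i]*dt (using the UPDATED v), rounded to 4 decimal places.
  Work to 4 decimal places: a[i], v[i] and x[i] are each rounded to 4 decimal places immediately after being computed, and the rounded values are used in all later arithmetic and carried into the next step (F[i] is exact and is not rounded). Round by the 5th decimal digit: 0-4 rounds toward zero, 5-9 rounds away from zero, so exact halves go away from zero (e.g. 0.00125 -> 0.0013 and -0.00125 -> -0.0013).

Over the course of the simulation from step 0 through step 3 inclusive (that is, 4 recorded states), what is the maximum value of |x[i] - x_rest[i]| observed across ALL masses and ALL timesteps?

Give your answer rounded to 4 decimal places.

Step 0: x=[5.0000 10.0000 19.0000 22.0000] v=[0.0000 0.0000 0.0000 0.0000]
Step 1: x=[5.0000 10.6400 18.0400 22.4800] v=[0.0000 3.2000 -4.8000 2.4000]
Step 2: x=[5.1024 11.5616 16.6064 23.2096] v=[0.5120 4.6080 -7.1680 3.6480]
Step 3: x=[5.4219 12.2569 15.4221 23.8427] v=[1.5974 3.4765 -5.9213 3.1654]
Max displacement = 2.5779

Answer: 2.5779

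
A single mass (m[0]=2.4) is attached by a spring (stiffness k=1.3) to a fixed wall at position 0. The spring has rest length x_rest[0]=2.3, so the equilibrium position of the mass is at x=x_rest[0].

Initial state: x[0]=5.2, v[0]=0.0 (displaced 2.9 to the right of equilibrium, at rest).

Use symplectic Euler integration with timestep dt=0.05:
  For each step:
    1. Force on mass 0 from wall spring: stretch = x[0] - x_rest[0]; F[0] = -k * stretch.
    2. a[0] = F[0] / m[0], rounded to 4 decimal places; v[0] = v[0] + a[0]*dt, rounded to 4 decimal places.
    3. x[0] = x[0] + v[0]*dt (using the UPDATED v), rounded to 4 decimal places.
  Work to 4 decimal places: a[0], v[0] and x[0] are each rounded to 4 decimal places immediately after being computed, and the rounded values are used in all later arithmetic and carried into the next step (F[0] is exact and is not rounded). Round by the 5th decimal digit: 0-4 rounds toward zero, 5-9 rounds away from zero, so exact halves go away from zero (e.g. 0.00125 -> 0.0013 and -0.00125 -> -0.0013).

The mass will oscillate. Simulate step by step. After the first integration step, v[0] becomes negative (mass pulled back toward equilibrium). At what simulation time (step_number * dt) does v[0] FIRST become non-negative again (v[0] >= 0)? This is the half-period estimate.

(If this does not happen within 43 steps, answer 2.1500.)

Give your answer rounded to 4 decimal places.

Answer: 2.1500

Derivation:
Step 0: x=[5.2000] v=[0.0000]
Step 1: x=[5.1961] v=[-0.0785]
Step 2: x=[5.1883] v=[-0.1569]
Step 3: x=[5.1765] v=[-0.2351]
Step 4: x=[5.1609] v=[-0.3130]
Step 5: x=[5.1414] v=[-0.3905]
Step 6: x=[5.1180] v=[-0.4675]
Step 7: x=[5.0908] v=[-0.5438]
Step 8: x=[5.0598] v=[-0.6194]
Step 9: x=[5.0251] v=[-0.6941]
Step 10: x=[4.9867] v=[-0.7679]
Step 11: x=[4.9447] v=[-0.8407]
Step 12: x=[4.8991] v=[-0.9123]
Step 13: x=[4.8500] v=[-0.9827]
Step 14: x=[4.7974] v=[-1.0518]
Step 15: x=[4.7414] v=[-1.1194]
Step 16: x=[4.6821] v=[-1.1855]
Step 17: x=[4.6196] v=[-1.2500]
Step 18: x=[4.5540] v=[-1.3128]
Step 19: x=[4.4853] v=[-1.3738]
Step 20: x=[4.4137] v=[-1.4330]
Step 21: x=[4.3392] v=[-1.4902]
Step 22: x=[4.2619] v=[-1.5454]
Step 23: x=[4.1820] v=[-1.5985]
Step 24: x=[4.0995] v=[-1.6495]
Step 25: x=[4.0146] v=[-1.6982]
Step 26: x=[3.9274] v=[-1.7446]
Step 27: x=[3.8380] v=[-1.7887]
Step 28: x=[3.7465] v=[-1.8304]
Step 29: x=[3.6530] v=[-1.8696]
Step 30: x=[3.5577] v=[-1.9062]
Step 31: x=[3.4607] v=[-1.9403]
Step 32: x=[3.3621] v=[-1.9717]
Step 33: x=[3.2621] v=[-2.0005]
Step 34: x=[3.1608] v=[-2.0266]
Step 35: x=[3.0583] v=[-2.0499]
Step 36: x=[2.9548] v=[-2.0704]
Step 37: x=[2.8504] v=[-2.0881]
Step 38: x=[2.7453] v=[-2.1030]
Step 39: x=[2.6395] v=[-2.1151]
Step 40: x=[2.5333] v=[-2.1243]
Step 41: x=[2.4268] v=[-2.1306]
Step 42: x=[2.3201] v=[-2.1340]
Step 43: x=[2.2134] v=[-2.1345]
v[0] did not become non-negative within 43 steps; using fallback time=2.1500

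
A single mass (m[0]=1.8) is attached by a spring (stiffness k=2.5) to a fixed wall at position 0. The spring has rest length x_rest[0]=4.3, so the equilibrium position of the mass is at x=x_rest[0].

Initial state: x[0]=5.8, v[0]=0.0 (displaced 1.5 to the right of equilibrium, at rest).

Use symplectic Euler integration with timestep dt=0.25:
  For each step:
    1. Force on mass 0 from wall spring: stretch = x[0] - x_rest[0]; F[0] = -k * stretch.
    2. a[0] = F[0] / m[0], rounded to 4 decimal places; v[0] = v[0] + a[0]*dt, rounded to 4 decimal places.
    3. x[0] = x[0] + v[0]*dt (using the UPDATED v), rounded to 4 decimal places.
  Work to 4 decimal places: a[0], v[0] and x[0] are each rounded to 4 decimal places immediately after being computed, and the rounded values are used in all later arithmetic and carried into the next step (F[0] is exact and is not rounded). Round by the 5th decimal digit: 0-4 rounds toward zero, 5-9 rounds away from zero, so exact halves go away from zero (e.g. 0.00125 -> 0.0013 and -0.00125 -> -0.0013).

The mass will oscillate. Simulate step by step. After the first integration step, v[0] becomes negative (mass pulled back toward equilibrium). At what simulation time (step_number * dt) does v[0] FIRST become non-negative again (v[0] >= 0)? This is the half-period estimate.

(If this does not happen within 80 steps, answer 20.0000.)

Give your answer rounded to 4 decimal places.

Answer: 2.7500

Derivation:
Step 0: x=[5.8000] v=[0.0000]
Step 1: x=[5.6698] v=[-0.5208]
Step 2: x=[5.4207] v=[-0.9964]
Step 3: x=[5.0743] v=[-1.3855]
Step 4: x=[4.6607] v=[-1.6544]
Step 5: x=[4.2158] v=[-1.7797]
Step 6: x=[3.7782] v=[-1.7505]
Step 7: x=[3.3859] v=[-1.5693]
Step 8: x=[3.0729] v=[-1.2519]
Step 9: x=[2.8665] v=[-0.8258]
Step 10: x=[2.7845] v=[-0.3281]
Step 11: x=[2.8340] v=[0.1981]
First v>=0 after going negative at step 11, time=2.7500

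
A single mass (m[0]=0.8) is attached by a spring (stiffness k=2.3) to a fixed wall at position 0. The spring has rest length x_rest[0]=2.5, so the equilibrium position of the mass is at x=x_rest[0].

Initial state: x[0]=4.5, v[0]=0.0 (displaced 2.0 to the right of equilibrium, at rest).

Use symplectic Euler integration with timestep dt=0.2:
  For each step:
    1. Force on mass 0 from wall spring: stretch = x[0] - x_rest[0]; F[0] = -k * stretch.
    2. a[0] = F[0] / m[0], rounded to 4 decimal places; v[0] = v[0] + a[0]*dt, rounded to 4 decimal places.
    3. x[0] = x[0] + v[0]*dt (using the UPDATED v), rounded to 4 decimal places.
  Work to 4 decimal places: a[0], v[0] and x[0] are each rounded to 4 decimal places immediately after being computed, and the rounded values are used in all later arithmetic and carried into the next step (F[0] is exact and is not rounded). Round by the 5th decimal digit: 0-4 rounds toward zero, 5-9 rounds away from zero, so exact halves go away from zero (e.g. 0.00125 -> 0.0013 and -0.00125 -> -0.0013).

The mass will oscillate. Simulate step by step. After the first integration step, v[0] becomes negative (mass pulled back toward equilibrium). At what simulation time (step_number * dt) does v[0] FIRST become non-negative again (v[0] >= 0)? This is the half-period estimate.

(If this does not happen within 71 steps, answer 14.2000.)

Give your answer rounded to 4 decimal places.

Answer: 2.0000

Derivation:
Step 0: x=[4.5000] v=[0.0000]
Step 1: x=[4.2700] v=[-1.1500]
Step 2: x=[3.8364] v=[-2.1678]
Step 3: x=[3.2492] v=[-2.9362]
Step 4: x=[2.5758] v=[-3.3670]
Step 5: x=[1.8937] v=[-3.4106]
Step 6: x=[1.2813] v=[-3.0620]
Step 7: x=[0.8091] v=[-2.3612]
Step 8: x=[0.5313] v=[-1.3889]
Step 9: x=[0.4799] v=[-0.2569]
Step 10: x=[0.6608] v=[0.9047]
First v>=0 after going negative at step 10, time=2.0000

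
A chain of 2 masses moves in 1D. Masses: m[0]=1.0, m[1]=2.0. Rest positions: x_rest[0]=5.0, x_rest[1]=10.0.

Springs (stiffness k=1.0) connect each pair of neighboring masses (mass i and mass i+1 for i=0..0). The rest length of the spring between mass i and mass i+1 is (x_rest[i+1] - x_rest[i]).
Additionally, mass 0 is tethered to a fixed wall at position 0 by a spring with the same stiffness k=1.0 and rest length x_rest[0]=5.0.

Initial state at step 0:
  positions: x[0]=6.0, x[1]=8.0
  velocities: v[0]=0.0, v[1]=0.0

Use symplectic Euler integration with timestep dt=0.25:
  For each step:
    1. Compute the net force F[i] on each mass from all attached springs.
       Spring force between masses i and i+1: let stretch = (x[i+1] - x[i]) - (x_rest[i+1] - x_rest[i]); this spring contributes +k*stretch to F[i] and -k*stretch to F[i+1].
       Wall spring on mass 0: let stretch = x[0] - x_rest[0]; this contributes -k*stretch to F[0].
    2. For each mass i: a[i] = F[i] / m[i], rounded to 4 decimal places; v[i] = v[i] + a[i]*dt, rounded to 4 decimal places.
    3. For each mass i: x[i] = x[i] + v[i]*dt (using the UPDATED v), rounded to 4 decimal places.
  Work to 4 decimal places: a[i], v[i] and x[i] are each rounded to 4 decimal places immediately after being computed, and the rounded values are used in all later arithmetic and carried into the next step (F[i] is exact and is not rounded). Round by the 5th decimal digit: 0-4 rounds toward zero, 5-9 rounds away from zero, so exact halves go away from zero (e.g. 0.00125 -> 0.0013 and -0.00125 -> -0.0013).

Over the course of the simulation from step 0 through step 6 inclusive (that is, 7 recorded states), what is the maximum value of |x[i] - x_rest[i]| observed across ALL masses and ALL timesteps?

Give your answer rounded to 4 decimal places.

Step 0: x=[6.0000 8.0000] v=[0.0000 0.0000]
Step 1: x=[5.7500 8.0938] v=[-1.0000 0.3750]
Step 2: x=[5.2871 8.2706] v=[-1.8516 0.7070]
Step 3: x=[4.6802 8.5104] v=[-2.4275 0.9591]
Step 4: x=[4.0202 8.7867] v=[-2.6400 1.1053]
Step 5: x=[3.4069 9.0703] v=[-2.4534 1.1345]
Step 6: x=[2.9346 9.3332] v=[-1.8893 1.0516]
Max displacement = 2.0654

Answer: 2.0654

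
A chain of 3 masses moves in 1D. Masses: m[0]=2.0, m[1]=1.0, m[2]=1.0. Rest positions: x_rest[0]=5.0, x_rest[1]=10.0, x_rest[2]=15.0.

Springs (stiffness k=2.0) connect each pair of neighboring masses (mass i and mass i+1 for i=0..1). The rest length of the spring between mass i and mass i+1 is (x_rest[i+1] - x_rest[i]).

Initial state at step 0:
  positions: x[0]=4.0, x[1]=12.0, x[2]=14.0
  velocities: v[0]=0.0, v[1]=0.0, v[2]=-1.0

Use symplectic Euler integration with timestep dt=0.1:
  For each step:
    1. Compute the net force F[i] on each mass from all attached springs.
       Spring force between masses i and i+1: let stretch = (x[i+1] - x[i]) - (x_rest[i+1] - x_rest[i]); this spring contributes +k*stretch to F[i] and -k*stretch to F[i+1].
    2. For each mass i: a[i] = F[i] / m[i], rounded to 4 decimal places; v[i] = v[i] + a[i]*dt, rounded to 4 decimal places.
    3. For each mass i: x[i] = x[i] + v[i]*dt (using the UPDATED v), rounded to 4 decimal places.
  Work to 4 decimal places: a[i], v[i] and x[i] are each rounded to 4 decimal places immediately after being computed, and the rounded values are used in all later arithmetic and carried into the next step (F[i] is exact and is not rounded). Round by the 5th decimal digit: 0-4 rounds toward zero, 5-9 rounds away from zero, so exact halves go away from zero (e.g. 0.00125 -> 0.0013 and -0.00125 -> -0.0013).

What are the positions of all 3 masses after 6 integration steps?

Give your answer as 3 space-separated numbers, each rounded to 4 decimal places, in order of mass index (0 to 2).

Answer: 4.5306 9.8486 14.4902

Derivation:
Step 0: x=[4.0000 12.0000 14.0000] v=[0.0000 0.0000 -1.0000]
Step 1: x=[4.0300 11.8800 13.9600] v=[0.3000 -1.2000 -0.4000]
Step 2: x=[4.0885 11.6446 13.9784] v=[0.5850 -2.3540 0.1840]
Step 3: x=[4.1726 11.3048 14.0501] v=[0.8406 -3.3985 0.7172]
Step 4: x=[4.2780 10.8772 14.1669] v=[1.0538 -4.2759 1.1681]
Step 5: x=[4.3994 10.3834 14.3179] v=[1.2137 -4.9378 1.5102]
Step 6: x=[4.5306 9.8486 14.4902] v=[1.3121 -5.3477 1.7233]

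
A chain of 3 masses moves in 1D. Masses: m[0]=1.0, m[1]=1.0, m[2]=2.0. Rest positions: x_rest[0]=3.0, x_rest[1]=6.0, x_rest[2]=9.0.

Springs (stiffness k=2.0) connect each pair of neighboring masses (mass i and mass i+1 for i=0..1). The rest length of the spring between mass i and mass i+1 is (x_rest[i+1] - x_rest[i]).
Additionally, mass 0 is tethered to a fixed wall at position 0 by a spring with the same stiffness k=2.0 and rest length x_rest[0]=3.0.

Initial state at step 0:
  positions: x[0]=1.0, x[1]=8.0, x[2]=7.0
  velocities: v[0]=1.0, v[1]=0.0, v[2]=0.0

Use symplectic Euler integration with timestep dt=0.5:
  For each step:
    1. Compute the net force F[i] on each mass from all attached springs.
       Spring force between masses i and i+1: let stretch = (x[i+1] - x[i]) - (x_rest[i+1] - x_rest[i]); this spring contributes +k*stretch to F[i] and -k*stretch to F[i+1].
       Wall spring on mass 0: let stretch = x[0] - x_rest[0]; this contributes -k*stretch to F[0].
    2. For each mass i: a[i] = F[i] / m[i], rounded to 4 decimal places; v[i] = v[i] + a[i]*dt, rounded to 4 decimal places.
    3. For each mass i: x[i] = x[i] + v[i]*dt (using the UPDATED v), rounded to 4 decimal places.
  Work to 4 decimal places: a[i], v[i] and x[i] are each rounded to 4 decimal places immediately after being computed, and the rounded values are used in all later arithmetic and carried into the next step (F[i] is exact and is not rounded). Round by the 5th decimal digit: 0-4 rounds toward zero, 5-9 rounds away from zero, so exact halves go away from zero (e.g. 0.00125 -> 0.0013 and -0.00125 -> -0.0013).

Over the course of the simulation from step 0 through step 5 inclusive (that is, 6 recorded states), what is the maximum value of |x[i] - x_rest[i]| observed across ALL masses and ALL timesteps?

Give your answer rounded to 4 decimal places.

Step 0: x=[1.0000 8.0000 7.0000] v=[1.0000 0.0000 0.0000]
Step 1: x=[4.5000 4.0000 8.0000] v=[7.0000 -8.0000 2.0000]
Step 2: x=[5.5000 2.2500 8.7500] v=[2.0000 -3.5000 1.5000]
Step 3: x=[2.1250 5.3750 8.6250] v=[-6.7500 6.2500 -0.2500]
Step 4: x=[-0.6875 8.5000 8.4375] v=[-5.6250 6.2500 -0.3750]
Step 5: x=[1.4375 7.0000 9.0157] v=[4.2500 -3.0000 1.1563]
Max displacement = 3.7500

Answer: 3.7500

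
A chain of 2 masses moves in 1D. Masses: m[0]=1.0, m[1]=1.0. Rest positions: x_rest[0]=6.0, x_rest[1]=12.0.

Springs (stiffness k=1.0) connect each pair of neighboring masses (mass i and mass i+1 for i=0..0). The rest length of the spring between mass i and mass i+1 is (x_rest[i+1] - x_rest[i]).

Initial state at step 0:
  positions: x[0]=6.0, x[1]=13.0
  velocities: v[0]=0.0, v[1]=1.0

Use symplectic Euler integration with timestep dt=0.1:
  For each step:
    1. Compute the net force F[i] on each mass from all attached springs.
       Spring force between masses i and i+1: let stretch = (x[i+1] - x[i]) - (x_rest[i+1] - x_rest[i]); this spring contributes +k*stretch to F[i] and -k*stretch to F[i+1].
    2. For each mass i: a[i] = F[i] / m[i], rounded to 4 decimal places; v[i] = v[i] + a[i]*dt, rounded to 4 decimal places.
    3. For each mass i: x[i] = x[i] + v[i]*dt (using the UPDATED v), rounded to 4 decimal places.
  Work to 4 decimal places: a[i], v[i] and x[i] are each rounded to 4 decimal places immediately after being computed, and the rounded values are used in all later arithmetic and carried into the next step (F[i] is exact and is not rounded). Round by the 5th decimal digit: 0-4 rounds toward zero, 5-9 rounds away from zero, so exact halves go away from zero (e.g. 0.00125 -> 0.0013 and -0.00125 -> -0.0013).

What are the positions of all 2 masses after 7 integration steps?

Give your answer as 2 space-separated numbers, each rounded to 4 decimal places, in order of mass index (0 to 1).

Step 0: x=[6.0000 13.0000] v=[0.0000 1.0000]
Step 1: x=[6.0100 13.0900] v=[0.1000 0.9000]
Step 2: x=[6.0308 13.1692] v=[0.2080 0.7920]
Step 3: x=[6.0630 13.2370] v=[0.3218 0.6782]
Step 4: x=[6.1069 13.2931] v=[0.4392 0.5608]
Step 5: x=[6.1627 13.3373] v=[0.5578 0.4422]
Step 6: x=[6.2302 13.3698] v=[0.6753 0.3247]
Step 7: x=[6.3091 13.3909] v=[0.7893 0.2107]

Answer: 6.3091 13.3909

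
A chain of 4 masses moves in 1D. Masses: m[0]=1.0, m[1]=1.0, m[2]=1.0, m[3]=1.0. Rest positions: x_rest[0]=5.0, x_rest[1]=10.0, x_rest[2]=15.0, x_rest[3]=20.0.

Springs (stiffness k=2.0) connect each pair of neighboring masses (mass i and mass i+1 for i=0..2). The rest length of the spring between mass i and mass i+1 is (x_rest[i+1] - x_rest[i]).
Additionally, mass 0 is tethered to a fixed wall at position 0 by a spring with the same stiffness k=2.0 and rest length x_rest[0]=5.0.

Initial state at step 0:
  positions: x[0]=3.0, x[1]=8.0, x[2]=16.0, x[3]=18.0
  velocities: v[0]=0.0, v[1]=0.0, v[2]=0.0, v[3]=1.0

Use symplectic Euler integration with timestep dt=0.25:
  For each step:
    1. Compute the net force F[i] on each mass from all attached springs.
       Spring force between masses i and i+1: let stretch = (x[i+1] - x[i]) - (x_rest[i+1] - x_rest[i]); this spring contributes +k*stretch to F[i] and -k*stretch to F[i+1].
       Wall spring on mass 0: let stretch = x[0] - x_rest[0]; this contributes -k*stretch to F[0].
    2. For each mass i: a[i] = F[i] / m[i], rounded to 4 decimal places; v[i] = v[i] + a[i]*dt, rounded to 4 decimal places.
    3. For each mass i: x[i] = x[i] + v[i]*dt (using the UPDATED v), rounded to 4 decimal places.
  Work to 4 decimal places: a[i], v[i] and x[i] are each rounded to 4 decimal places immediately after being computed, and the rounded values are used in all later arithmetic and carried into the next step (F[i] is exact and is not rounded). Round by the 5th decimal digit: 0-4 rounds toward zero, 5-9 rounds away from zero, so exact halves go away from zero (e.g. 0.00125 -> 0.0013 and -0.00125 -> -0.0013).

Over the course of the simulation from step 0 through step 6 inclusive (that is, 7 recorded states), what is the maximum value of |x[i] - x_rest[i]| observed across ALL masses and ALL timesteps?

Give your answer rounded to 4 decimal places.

Step 0: x=[3.0000 8.0000 16.0000 18.0000] v=[0.0000 0.0000 0.0000 1.0000]
Step 1: x=[3.2500 8.3750 15.2500 18.6250] v=[1.0000 1.5000 -3.0000 2.5000]
Step 2: x=[3.7344 8.9688 14.0625 19.4531] v=[1.9375 2.3750 -4.7500 3.3125]
Step 3: x=[4.4063 9.5450 12.9121 20.2324] v=[2.6875 2.3047 -4.6016 3.1172]
Step 4: x=[5.1697 9.8997 12.2559 20.7217] v=[3.0537 1.4189 -2.6250 1.9571]
Step 5: x=[5.8782 9.9577 12.3634 20.7778] v=[2.8339 0.2320 0.4298 0.2242]
Step 6: x=[6.3619 9.8065 13.2220 20.4071] v=[1.9346 -0.6049 3.4342 -1.4830]
Max displacement = 2.7441

Answer: 2.7441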